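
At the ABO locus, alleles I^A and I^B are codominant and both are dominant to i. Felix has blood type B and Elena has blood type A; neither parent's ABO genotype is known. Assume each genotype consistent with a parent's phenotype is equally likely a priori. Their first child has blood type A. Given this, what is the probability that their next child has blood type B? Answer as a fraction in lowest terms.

1/12

Possible genotypes: Felix ∈ {I^B I^B, I^B i}; Elena ∈ {I^A I^A, I^A i}.
Weight each parental genotype pair by prior × P(type-A child):
  I^B i × I^A I^A: posterior weight 2/3; P(next child type B) = 0.
  I^B i × I^A i: posterior weight 1/3; P(next child type B) = 1/4.
Weighted sum = 1/12.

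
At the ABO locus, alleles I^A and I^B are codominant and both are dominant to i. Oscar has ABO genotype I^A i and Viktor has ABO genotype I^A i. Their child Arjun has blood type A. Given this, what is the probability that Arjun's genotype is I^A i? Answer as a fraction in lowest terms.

2/3

Cross I^A i × I^A i → 1/4 I^A I^A, 1/2 I^A i, 1/4 i i.
Type-A genotypes among offspring: I^A I^A (1/4), I^A i (1/2); total 3/4.
P(I^A i | type A) = (1/2) / (3/4) = 2/3.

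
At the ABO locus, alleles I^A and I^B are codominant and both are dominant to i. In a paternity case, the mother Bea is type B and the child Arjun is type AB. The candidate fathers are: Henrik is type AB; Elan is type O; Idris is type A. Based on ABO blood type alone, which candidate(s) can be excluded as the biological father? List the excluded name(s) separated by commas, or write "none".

Elan

A candidate is excluded only if no genotype consistent with his phenotype could produce a type AB child with a type B mother.
Elan (type O): no genotype consistent with that phenotype can produce a type-AB child with a type-B mother.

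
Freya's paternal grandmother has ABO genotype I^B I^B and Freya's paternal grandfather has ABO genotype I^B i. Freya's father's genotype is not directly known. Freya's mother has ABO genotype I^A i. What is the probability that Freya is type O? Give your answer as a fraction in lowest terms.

Freya's father's ABO genotype from I^B I^B × I^B i: 1/2 I^B I^B, 1/2 I^B i.
Crossing each possibility with the mother I^A i and summing P(type O): 1/2·0 + 1/2·1/4 = 1/8.

1/8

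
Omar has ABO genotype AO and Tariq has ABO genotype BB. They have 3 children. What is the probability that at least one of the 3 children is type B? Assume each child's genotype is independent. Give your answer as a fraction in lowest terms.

7/8

ABO cross AO × BB → 1/2 B, 1/2 AB.
So P(type B) = 1/2 per child.
P(none) = (1/2)^3 = 1/8; P(at least one) = 1 − 1/8 = 7/8.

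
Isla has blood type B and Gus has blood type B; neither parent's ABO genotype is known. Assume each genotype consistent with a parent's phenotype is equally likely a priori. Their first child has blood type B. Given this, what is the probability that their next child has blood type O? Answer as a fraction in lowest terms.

Possible genotypes: Isla ∈ {I^B I^B, I^B i}; Gus ∈ {I^B I^B, I^B i}.
Weight each parental genotype pair by prior × P(type-B child):
  I^B I^B × I^B I^B: posterior weight 4/15; P(next child type O) = 0.
  I^B I^B × I^B i: posterior weight 4/15; P(next child type O) = 0.
  I^B i × I^B I^B: posterior weight 4/15; P(next child type O) = 0.
  I^B i × I^B i: posterior weight 1/5; P(next child type O) = 1/4.
Weighted sum = 1/20.

1/20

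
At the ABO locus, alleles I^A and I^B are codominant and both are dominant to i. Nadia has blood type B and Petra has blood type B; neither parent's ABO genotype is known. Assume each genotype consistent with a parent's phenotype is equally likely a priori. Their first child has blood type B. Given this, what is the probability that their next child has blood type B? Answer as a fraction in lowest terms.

19/20

Possible genotypes: Nadia ∈ {I^B I^B, I^B i}; Petra ∈ {I^B I^B, I^B i}.
Weight each parental genotype pair by prior × P(type-B child):
  I^B I^B × I^B I^B: posterior weight 4/15; P(next child type B) = 1.
  I^B I^B × I^B i: posterior weight 4/15; P(next child type B) = 1.
  I^B i × I^B I^B: posterior weight 4/15; P(next child type B) = 1.
  I^B i × I^B i: posterior weight 1/5; P(next child type B) = 3/4.
Weighted sum = 19/20.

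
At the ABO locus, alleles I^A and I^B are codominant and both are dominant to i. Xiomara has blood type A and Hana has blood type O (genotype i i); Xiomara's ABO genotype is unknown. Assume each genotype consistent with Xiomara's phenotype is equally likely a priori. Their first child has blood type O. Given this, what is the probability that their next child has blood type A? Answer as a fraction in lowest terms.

1/2

Possible genotypes: Xiomara ∈ {I^A I^A, I^A i}; Hana ∈ {i i}.
Weight each parental genotype pair by prior × P(type-O child):
  I^A i × i i: posterior weight 1; P(next child type A) = 1/2.
Weighted sum = 1/2.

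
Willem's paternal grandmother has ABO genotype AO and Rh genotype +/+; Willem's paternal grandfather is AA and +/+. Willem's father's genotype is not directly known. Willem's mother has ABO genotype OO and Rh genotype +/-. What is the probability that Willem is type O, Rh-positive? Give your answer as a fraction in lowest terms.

1/4

Willem's father's ABO genotype from AO × AA: 1/2 AA, 1/2 AO.
Crossing each possibility with the mother OO and summing P(type O): 1/2·0 + 1/2·1/2 = 1/4.
Similarly for Rh via the father's Rh distribution: P(Rh+) = 1.
Independent loci: 1/4 × 1 = 1/4.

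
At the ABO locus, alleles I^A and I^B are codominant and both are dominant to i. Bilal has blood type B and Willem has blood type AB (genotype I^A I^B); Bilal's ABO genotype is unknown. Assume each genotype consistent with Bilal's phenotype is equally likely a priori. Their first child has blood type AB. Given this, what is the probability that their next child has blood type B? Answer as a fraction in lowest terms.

1/2

Possible genotypes: Bilal ∈ {I^B I^B, I^B i}; Willem ∈ {I^A I^B}.
Weight each parental genotype pair by prior × P(type-AB child):
  I^B I^B × I^A I^B: posterior weight 2/3; P(next child type B) = 1/2.
  I^B i × I^A I^B: posterior weight 1/3; P(next child type B) = 1/2.
Weighted sum = 1/2.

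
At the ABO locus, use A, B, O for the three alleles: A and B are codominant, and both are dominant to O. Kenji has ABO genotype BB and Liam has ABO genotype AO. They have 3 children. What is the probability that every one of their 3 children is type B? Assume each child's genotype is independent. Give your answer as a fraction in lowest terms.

ABO cross BB × AO → 1/2 B, 1/2 AB.
So P(type B) = 1/2 per child.
All 3 independent: (1/2)^3 = 1/8.

1/8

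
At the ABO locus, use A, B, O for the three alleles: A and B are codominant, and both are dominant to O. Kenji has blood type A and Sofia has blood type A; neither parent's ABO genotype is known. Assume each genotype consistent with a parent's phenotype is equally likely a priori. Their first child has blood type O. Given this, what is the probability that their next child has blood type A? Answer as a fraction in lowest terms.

Possible genotypes: Kenji ∈ {AA, AO}; Sofia ∈ {AA, AO}.
Weight each parental genotype pair by prior × P(type-O child):
  AO × AO: posterior weight 1; P(next child type A) = 3/4.
Weighted sum = 3/4.

3/4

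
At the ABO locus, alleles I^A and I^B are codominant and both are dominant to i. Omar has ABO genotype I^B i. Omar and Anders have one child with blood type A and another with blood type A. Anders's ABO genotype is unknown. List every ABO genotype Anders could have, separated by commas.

For each candidate genotype of Anders, check whether crossing it with I^B i can produce every observed child phenotype.
  I^A I^A → possible child types {A, AB} ✓
  I^A I^B → possible child types {A, B, AB} ✓
  I^A i → possible child types {O, A, B, AB} ✓
  I^B I^B → possible child types {B} ✗
  I^B i → possible child types {O, B} ✗
  i i → possible child types {O, B} ✗

I^A I^A, I^A I^B, I^A i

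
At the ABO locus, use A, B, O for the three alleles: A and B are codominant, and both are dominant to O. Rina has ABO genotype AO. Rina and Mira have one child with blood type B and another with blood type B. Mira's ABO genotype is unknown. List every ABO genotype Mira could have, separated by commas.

AB, BB, BO

For each candidate genotype of Mira, check whether crossing it with AO can produce every observed child phenotype.
  AA → possible child types {A} ✗
  AB → possible child types {A, B, AB} ✓
  AO → possible child types {O, A} ✗
  BB → possible child types {B, AB} ✓
  BO → possible child types {O, A, B, AB} ✓
  OO → possible child types {O, A} ✗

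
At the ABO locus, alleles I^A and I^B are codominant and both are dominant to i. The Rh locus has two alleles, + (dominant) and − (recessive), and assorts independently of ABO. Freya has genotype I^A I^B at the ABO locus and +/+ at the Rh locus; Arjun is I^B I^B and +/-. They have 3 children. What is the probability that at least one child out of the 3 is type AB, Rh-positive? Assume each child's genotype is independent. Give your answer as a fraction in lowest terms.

7/8

ABO cross I^A I^B × I^B I^B → 1/2 B, 1/2 AB.
Rh cross +/+ × +/- → 1 Rh+; so P(type AB, Rh-positive) = 1/2 × 1 = 1/2 per child.
P(none) = (1/2)^3 = 1/8; P(at least one) = 1 − 1/8 = 7/8.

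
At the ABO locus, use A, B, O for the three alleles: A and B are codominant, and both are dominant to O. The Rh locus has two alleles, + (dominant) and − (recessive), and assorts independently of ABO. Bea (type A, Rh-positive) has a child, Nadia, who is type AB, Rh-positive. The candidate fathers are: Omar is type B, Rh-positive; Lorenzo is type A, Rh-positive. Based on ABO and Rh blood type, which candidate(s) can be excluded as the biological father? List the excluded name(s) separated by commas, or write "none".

A candidate is excluded only if no genotype consistent with his phenotype could produce a type AB, Rh-positive child with a type A, Rh-positive mother.
Lorenzo (type A, Rh+): no genotype consistent with that phenotype can produce a type-AB Rh+ child with a type-A mother.

Lorenzo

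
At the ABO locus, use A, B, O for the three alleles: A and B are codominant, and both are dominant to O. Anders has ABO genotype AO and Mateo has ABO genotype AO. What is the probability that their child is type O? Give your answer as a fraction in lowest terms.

1/4

ABO cross AO × AO → offspring phenotypes: 1/4 O, 3/4 A.
So P(type O) = 1/4.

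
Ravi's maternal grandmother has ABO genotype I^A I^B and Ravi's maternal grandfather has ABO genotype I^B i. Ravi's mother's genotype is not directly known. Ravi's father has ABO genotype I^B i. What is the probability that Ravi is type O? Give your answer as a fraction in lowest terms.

Ravi's mother's ABO genotype from I^A I^B × I^B i: 1/4 I^A I^B, 1/4 I^A i, 1/4 I^B I^B, 1/4 I^B i.
Crossing each possibility with the father I^B i and summing P(type O): 1/4·0 + 1/4·1/4 + 1/4·0 + 1/4·1/4 = 1/8.

1/8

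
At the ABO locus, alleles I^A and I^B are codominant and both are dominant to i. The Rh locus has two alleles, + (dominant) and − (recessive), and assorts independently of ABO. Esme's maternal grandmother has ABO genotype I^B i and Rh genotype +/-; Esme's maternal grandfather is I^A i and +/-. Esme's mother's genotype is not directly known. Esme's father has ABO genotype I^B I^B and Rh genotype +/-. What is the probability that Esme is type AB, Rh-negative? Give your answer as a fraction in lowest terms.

Esme's mother's ABO genotype from I^B i × I^A i: 1/4 I^A I^B, 1/4 I^A i, 1/4 I^B i, 1/4 i i.
Crossing each possibility with the father I^B I^B and summing P(type AB): 1/4·1/2 + 1/4·1/2 + 1/4·0 + 1/4·0 = 1/4.
Similarly for Rh via the mother's Rh distribution: P(Rh-) = 1/4.
Independent loci: 1/4 × 1/4 = 1/16.

1/16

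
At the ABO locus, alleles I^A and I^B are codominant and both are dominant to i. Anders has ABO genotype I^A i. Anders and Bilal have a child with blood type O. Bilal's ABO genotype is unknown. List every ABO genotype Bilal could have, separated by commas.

For each candidate genotype of Bilal, check whether crossing it with I^A i can produce every observed child phenotype.
  I^A I^A → possible child types {A} ✗
  I^A I^B → possible child types {A, B, AB} ✗
  I^A i → possible child types {O, A} ✓
  I^B I^B → possible child types {B, AB} ✗
  I^B i → possible child types {O, A, B, AB} ✓
  i i → possible child types {O, A} ✓

I^A i, I^B i, i i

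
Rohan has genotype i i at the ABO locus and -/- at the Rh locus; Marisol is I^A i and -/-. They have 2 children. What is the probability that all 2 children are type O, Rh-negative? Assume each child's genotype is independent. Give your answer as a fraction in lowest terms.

ABO cross i i × I^A i → 1/2 O, 1/2 A.
Rh cross -/- × -/- → 1 Rh-; so P(type O, Rh-negative) = 1/2 × 1 = 1/2 per child.
All 2 independent: (1/2)^2 = 1/4.

1/4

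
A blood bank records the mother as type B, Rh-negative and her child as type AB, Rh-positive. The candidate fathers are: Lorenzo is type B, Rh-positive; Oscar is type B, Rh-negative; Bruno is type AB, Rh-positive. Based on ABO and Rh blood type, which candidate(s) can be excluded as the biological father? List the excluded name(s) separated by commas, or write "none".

Lorenzo, Oscar

A candidate is excluded only if no genotype consistent with his phenotype could produce a type AB, Rh-positive child with a type B, Rh-negative mother.
Lorenzo (type B, Rh+): no genotype consistent with that phenotype can produce a type-AB Rh+ child with a type-B mother.
Oscar (type B, Rh-): no genotype consistent with that phenotype can produce a type-AB Rh+ child with a type-B mother.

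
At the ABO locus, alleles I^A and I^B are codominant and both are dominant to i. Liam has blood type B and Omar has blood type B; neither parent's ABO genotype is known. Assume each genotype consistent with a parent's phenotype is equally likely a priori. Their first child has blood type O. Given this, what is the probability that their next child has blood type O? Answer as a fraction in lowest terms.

1/4

Possible genotypes: Liam ∈ {I^B I^B, I^B i}; Omar ∈ {I^B I^B, I^B i}.
Weight each parental genotype pair by prior × P(type-O child):
  I^B i × I^B i: posterior weight 1; P(next child type O) = 1/4.
Weighted sum = 1/4.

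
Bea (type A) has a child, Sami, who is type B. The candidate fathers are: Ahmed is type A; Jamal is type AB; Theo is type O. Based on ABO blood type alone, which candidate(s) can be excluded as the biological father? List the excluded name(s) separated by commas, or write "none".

A candidate is excluded only if no genotype consistent with his phenotype could produce a type B child with a type A mother.
Ahmed (type A): no genotype consistent with that phenotype can produce a type-B child with a type-A mother.
Theo (type O): no genotype consistent with that phenotype can produce a type-B child with a type-A mother.

Ahmed, Theo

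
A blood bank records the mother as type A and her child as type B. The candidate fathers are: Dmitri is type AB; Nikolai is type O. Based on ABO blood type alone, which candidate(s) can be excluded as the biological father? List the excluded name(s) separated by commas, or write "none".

A candidate is excluded only if no genotype consistent with his phenotype could produce a type B child with a type A mother.
Nikolai (type O): no genotype consistent with that phenotype can produce a type-B child with a type-A mother.

Nikolai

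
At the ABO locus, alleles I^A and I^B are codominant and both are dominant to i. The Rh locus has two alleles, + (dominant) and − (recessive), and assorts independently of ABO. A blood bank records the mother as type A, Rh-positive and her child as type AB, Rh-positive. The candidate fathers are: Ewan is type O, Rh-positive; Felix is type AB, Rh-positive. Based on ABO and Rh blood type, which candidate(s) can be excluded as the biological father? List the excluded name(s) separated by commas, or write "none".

Ewan

A candidate is excluded only if no genotype consistent with his phenotype could produce a type AB, Rh-positive child with a type A, Rh-positive mother.
Ewan (type O, Rh+): no genotype consistent with that phenotype can produce a type-AB Rh+ child with a type-A mother.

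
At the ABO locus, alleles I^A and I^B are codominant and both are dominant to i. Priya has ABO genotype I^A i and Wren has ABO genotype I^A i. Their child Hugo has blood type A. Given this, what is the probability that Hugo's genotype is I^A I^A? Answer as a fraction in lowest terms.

Cross I^A i × I^A i → 1/4 I^A I^A, 1/2 I^A i, 1/4 i i.
Type-A genotypes among offspring: I^A I^A (1/4), I^A i (1/2); total 3/4.
P(I^A I^A | type A) = (1/4) / (3/4) = 1/3.

1/3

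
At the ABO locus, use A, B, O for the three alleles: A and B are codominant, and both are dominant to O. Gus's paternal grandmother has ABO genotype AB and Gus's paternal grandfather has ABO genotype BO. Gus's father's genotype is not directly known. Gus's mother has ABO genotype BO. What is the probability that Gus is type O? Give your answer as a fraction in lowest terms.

1/8

Gus's father's ABO genotype from AB × BO: 1/4 AB, 1/4 AO, 1/4 BB, 1/4 BO.
Crossing each possibility with the mother BO and summing P(type O): 1/4·0 + 1/4·1/4 + 1/4·0 + 1/4·1/4 = 1/8.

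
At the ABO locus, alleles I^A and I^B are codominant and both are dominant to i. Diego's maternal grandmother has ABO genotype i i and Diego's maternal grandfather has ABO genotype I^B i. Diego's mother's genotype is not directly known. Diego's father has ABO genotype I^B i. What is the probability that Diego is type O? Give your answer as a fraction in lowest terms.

3/8

Diego's mother's ABO genotype from i i × I^B i: 1/2 I^B i, 1/2 i i.
Crossing each possibility with the father I^B i and summing P(type O): 1/2·1/4 + 1/2·1/2 = 3/8.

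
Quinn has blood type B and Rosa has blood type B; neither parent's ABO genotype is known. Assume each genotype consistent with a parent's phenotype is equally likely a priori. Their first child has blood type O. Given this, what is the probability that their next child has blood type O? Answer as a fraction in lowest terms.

Possible genotypes: Quinn ∈ {I^B I^B, I^B i}; Rosa ∈ {I^B I^B, I^B i}.
Weight each parental genotype pair by prior × P(type-O child):
  I^B i × I^B i: posterior weight 1; P(next child type O) = 1/4.
Weighted sum = 1/4.

1/4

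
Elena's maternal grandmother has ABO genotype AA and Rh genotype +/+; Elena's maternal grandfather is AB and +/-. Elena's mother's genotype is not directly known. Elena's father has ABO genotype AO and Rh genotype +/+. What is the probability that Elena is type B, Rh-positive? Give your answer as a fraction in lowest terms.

Elena's mother's ABO genotype from AA × AB: 1/2 AA, 1/2 AB.
Crossing each possibility with the father AO and summing P(type B): 1/2·0 + 1/2·1/4 = 1/8.
Similarly for Rh via the mother's Rh distribution: P(Rh+) = 1.
Independent loci: 1/8 × 1 = 1/8.

1/8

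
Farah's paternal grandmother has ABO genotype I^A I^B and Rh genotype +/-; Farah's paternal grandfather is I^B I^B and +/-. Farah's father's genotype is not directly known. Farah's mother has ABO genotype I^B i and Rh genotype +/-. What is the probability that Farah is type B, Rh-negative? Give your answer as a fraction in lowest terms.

Farah's father's ABO genotype from I^A I^B × I^B I^B: 1/2 I^A I^B, 1/2 I^B I^B.
Crossing each possibility with the mother I^B i and summing P(type B): 1/2·1/2 + 1/2·1 = 3/4.
Similarly for Rh via the father's Rh distribution: P(Rh-) = 1/4.
Independent loci: 3/4 × 1/4 = 3/16.

3/16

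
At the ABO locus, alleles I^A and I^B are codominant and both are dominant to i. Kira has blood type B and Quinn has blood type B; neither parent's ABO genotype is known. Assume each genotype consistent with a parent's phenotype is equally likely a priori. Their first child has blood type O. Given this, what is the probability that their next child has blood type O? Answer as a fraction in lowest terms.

Possible genotypes: Kira ∈ {I^B I^B, I^B i}; Quinn ∈ {I^B I^B, I^B i}.
Weight each parental genotype pair by prior × P(type-O child):
  I^B i × I^B i: posterior weight 1; P(next child type O) = 1/4.
Weighted sum = 1/4.

1/4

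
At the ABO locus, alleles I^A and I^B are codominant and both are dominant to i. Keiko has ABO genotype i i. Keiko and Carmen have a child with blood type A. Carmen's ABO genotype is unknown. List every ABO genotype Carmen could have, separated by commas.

I^A I^A, I^A I^B, I^A i

For each candidate genotype of Carmen, check whether crossing it with i i can produce every observed child phenotype.
  I^A I^A → possible child types {A} ✓
  I^A I^B → possible child types {A, B} ✓
  I^A i → possible child types {O, A} ✓
  I^B I^B → possible child types {B} ✗
  I^B i → possible child types {O, B} ✗
  i i → possible child types {O} ✗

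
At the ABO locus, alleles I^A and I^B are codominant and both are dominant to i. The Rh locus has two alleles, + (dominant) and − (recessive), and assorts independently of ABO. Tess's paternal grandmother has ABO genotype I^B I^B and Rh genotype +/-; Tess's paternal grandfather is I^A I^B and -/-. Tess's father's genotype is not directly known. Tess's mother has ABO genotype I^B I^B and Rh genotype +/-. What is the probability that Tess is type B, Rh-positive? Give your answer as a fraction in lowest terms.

Tess's father's ABO genotype from I^B I^B × I^A I^B: 1/2 I^A I^B, 1/2 I^B I^B.
Crossing each possibility with the mother I^B I^B and summing P(type B): 1/2·1/2 + 1/2·1 = 3/4.
Similarly for Rh via the father's Rh distribution: P(Rh+) = 5/8.
Independent loci: 3/4 × 5/8 = 15/32.

15/32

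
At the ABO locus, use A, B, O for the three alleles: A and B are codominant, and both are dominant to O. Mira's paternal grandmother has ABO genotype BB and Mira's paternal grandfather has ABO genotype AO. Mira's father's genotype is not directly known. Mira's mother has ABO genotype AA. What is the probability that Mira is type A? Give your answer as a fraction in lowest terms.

Mira's father's ABO genotype from BB × AO: 1/2 AB, 1/2 BO.
Crossing each possibility with the mother AA and summing P(type A): 1/2·1/2 + 1/2·1/2 = 1/2.

1/2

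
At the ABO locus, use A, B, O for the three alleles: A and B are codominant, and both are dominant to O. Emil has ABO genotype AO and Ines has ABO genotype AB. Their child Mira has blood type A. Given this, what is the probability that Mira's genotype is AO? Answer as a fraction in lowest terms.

1/2

Cross AO × AB → 1/4 AA, 1/4 AB, 1/4 AO, 1/4 BO.
Type-A genotypes among offspring: AA (1/4), AO (1/4); total 1/2.
P(AO | type A) = (1/4) / (1/2) = 1/2.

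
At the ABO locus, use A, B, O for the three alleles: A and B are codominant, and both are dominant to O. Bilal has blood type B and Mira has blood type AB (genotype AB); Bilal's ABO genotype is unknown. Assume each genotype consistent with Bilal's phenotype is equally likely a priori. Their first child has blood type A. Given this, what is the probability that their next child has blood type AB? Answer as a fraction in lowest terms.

Possible genotypes: Bilal ∈ {BB, BO}; Mira ∈ {AB}.
Weight each parental genotype pair by prior × P(type-A child):
  BO × AB: posterior weight 1; P(next child type AB) = 1/4.
Weighted sum = 1/4.

1/4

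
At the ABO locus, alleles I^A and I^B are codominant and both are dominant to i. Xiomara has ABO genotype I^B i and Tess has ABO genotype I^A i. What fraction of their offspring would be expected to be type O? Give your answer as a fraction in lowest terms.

1/4

ABO cross I^B i × I^A i → offspring phenotypes: 1/4 O, 1/4 A, 1/4 B, 1/4 AB.
So P(type O) = 1/4.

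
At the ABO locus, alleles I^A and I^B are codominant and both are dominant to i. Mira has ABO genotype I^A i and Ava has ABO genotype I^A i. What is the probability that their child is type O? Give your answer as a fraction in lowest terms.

ABO cross I^A i × I^A i → offspring phenotypes: 1/4 O, 3/4 A.
So P(type O) = 1/4.

1/4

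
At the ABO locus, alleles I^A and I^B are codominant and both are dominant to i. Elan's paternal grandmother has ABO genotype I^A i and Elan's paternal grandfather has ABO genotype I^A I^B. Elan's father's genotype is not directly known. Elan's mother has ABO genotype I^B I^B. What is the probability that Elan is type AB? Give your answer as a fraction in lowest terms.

1/2

Elan's father's ABO genotype from I^A i × I^A I^B: 1/4 I^A I^A, 1/4 I^A I^B, 1/4 I^A i, 1/4 I^B i.
Crossing each possibility with the mother I^B I^B and summing P(type AB): 1/4·1 + 1/4·1/2 + 1/4·1/2 + 1/4·0 = 1/2.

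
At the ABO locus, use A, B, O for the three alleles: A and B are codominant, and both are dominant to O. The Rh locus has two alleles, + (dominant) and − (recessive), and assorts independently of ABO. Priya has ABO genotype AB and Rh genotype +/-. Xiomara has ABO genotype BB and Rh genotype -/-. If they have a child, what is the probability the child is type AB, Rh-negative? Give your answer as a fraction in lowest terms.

ABO cross AB × BB → offspring phenotypes: 1/2 B, 1/2 AB.
Rh cross +/- × -/- → 1/2 Rh+, 1/2 Rh-.
Independent loci: P(type AB, Rh-negative) = 1/2 × 1/2 = 1/4.

1/4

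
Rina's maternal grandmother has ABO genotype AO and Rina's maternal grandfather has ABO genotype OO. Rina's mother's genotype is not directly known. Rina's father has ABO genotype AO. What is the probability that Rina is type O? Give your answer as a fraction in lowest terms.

Rina's mother's ABO genotype from AO × OO: 1/2 AO, 1/2 OO.
Crossing each possibility with the father AO and summing P(type O): 1/2·1/4 + 1/2·1/2 = 3/8.

3/8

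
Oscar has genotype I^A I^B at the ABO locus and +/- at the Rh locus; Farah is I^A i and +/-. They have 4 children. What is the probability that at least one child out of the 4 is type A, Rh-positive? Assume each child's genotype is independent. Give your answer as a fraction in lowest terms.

3471/4096

ABO cross I^A I^B × I^A i → 1/2 A, 1/4 B, 1/4 AB.
Rh cross +/- × +/- → 3/4 Rh+, 1/4 Rh-; so P(type A, Rh-positive) = 1/2 × 3/4 = 3/8 per child.
P(none) = (5/8)^4 = 625/4096; P(at least one) = 1 − 625/4096 = 3471/4096.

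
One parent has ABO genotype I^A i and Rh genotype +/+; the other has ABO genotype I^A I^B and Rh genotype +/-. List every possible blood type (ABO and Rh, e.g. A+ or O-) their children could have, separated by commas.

A+, B+, AB+

Gametes from I^A i × I^A I^B give offspring ABO genotypes I^A I^A, I^A I^B, I^A i, I^B i, i.e. phenotypes A, B, AB.
Rh cross +/+ × +/- → phenotypes Rh+.
Combining independently: A+, B+, AB+.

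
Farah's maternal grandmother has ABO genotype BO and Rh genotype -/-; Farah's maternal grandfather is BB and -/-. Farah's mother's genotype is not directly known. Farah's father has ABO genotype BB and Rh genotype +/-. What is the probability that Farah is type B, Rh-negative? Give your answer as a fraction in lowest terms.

Farah's mother's ABO genotype from BO × BB: 1/2 BB, 1/2 BO.
Crossing each possibility with the father BB and summing P(type B): 1/2·1 + 1/2·1 = 1.
Similarly for Rh via the mother's Rh distribution: P(Rh-) = 1/2.
Independent loci: 1 × 1/2 = 1/2.

1/2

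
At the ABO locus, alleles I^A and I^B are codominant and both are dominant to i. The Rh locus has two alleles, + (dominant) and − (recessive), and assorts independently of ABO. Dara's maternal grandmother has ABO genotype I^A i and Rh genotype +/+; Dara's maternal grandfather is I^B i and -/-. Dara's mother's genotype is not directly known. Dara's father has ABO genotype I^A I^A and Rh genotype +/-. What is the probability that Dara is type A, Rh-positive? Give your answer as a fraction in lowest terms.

Dara's mother's ABO genotype from I^A i × I^B i: 1/4 I^A I^B, 1/4 I^A i, 1/4 I^B i, 1/4 i i.
Crossing each possibility with the father I^A I^A and summing P(type A): 1/4·1/2 + 1/4·1 + 1/4·1/2 + 1/4·1 = 3/4.
Similarly for Rh via the mother's Rh distribution: P(Rh+) = 3/4.
Independent loci: 3/4 × 3/4 = 9/16.

9/16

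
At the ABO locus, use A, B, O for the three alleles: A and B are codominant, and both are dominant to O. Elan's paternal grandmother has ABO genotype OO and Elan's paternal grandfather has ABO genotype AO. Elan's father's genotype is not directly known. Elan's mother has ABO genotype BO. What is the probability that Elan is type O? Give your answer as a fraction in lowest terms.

3/8

Elan's father's ABO genotype from OO × AO: 1/2 AO, 1/2 OO.
Crossing each possibility with the mother BO and summing P(type O): 1/2·1/4 + 1/2·1/2 = 3/8.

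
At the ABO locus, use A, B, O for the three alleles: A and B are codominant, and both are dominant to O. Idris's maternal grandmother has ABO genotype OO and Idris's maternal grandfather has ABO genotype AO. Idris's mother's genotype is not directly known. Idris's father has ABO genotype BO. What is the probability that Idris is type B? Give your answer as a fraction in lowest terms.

Idris's mother's ABO genotype from OO × AO: 1/2 AO, 1/2 OO.
Crossing each possibility with the father BO and summing P(type B): 1/2·1/4 + 1/2·1/2 = 3/8.

3/8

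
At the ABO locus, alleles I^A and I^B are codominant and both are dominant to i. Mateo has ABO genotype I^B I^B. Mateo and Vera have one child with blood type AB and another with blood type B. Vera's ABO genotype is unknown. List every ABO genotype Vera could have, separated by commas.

For each candidate genotype of Vera, check whether crossing it with I^B I^B can produce every observed child phenotype.
  I^A I^A → possible child types {AB} ✗
  I^A I^B → possible child types {B, AB} ✓
  I^A i → possible child types {B, AB} ✓
  I^B I^B → possible child types {B} ✗
  I^B i → possible child types {B} ✗
  i i → possible child types {B} ✗

I^A I^B, I^A i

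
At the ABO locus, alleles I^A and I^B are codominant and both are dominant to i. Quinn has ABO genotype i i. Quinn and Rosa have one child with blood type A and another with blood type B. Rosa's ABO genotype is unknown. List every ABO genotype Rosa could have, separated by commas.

I^A I^B

For each candidate genotype of Rosa, check whether crossing it with i i can produce every observed child phenotype.
  I^A I^A → possible child types {A} ✗
  I^A I^B → possible child types {A, B} ✓
  I^A i → possible child types {O, A} ✗
  I^B I^B → possible child types {B} ✗
  I^B i → possible child types {O, B} ✗
  i i → possible child types {O} ✗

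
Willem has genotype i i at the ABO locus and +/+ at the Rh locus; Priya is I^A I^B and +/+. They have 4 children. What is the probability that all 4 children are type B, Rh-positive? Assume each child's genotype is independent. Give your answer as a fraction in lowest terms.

ABO cross i i × I^A I^B → 1/2 A, 1/2 B.
Rh cross +/+ × +/+ → 1 Rh+; so P(type B, Rh-positive) = 1/2 × 1 = 1/2 per child.
All 4 independent: (1/2)^4 = 1/16.

1/16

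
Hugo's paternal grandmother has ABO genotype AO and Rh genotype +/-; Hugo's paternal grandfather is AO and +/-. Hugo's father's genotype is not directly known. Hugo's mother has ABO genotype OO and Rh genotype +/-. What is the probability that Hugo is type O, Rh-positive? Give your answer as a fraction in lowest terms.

Hugo's father's ABO genotype from AO × AO: 1/4 AA, 1/2 AO, 1/4 OO.
Crossing each possibility with the mother OO and summing P(type O): 1/4·0 + 1/2·1/2 + 1/4·1 = 1/2.
Similarly for Rh via the father's Rh distribution: P(Rh+) = 3/4.
Independent loci: 1/2 × 3/4 = 3/8.

3/8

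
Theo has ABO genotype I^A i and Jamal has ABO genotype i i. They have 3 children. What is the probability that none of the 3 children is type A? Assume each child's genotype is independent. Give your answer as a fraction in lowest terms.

ABO cross I^A i × i i → 1/2 O, 1/2 A.
So P(type A) = 1/2 per child.
P(not type A) = 1/2 for one child; (1/2)^3 = 1/8.

1/8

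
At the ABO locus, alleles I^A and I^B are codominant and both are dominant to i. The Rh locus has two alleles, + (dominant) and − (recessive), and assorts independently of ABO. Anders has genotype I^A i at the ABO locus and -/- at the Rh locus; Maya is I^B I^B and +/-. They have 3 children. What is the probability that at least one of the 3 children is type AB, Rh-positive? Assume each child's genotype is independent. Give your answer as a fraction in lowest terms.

37/64

ABO cross I^A i × I^B I^B → 1/2 B, 1/2 AB.
Rh cross -/- × +/- → 1/2 Rh+, 1/2 Rh-; so P(type AB, Rh-positive) = 1/2 × 1/2 = 1/4 per child.
P(none) = (3/4)^3 = 27/64; P(at least one) = 1 − 27/64 = 37/64.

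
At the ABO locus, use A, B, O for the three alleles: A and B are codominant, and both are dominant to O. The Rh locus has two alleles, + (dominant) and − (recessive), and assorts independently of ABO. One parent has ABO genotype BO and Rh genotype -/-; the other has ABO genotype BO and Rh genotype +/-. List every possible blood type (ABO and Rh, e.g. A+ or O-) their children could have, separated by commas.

O+, O-, B+, B-

Gametes from BO × BO give offspring ABO genotypes BB, BO, OO, i.e. phenotypes O, B.
Rh cross -/- × +/- → phenotypes Rh+, Rh-.
Combining independently: O+, O-, B+, B-.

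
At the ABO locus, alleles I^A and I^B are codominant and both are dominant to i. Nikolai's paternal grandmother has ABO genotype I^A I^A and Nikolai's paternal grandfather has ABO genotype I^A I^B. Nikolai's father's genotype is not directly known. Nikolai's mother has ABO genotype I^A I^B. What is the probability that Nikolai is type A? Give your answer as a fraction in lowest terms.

3/8

Nikolai's father's ABO genotype from I^A I^A × I^A I^B: 1/2 I^A I^A, 1/2 I^A I^B.
Crossing each possibility with the mother I^A I^B and summing P(type A): 1/2·1/2 + 1/2·1/4 = 3/8.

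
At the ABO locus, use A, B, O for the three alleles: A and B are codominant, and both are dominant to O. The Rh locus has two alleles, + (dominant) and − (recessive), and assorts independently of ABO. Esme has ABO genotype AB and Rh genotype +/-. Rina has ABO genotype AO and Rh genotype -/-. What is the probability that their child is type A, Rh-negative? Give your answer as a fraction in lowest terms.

ABO cross AB × AO → offspring phenotypes: 1/2 A, 1/4 B, 1/4 AB.
Rh cross +/- × -/- → 1/2 Rh+, 1/2 Rh-.
Independent loci: P(type A, Rh-negative) = 1/2 × 1/2 = 1/4.

1/4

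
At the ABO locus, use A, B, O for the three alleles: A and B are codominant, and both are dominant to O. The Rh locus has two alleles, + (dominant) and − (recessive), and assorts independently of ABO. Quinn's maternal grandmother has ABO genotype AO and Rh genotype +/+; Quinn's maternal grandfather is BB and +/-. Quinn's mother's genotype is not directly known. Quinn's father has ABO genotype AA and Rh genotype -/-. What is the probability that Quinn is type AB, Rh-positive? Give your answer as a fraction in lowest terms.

Quinn's mother's ABO genotype from AO × BB: 1/2 AB, 1/2 BO.
Crossing each possibility with the father AA and summing P(type AB): 1/2·1/2 + 1/2·1/2 = 1/2.
Similarly for Rh via the mother's Rh distribution: P(Rh+) = 3/4.
Independent loci: 1/2 × 3/4 = 3/8.

3/8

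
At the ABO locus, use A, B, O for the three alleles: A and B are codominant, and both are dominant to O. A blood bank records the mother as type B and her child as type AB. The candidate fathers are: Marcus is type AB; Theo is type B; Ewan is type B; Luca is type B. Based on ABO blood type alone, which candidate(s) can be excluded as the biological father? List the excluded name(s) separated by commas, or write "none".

A candidate is excluded only if no genotype consistent with his phenotype could produce a type AB child with a type B mother.
Theo (type B): no genotype consistent with that phenotype can produce a type-AB child with a type-B mother.
Ewan (type B): no genotype consistent with that phenotype can produce a type-AB child with a type-B mother.
Luca (type B): no genotype consistent with that phenotype can produce a type-AB child with a type-B mother.

Theo, Ewan, Luca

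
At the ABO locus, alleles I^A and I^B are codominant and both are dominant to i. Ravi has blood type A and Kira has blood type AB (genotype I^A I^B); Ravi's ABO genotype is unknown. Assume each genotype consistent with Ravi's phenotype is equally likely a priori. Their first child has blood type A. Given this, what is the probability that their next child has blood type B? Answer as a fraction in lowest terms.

1/8

Possible genotypes: Ravi ∈ {I^A I^A, I^A i}; Kira ∈ {I^A I^B}.
Weight each parental genotype pair by prior × P(type-A child):
  I^A I^A × I^A I^B: posterior weight 1/2; P(next child type B) = 0.
  I^A i × I^A I^B: posterior weight 1/2; P(next child type B) = 1/4.
Weighted sum = 1/8.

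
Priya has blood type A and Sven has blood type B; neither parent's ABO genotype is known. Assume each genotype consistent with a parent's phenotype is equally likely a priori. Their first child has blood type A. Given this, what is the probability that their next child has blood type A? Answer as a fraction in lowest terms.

Possible genotypes: Priya ∈ {I^A I^A, I^A i}; Sven ∈ {I^B I^B, I^B i}.
Weight each parental genotype pair by prior × P(type-A child):
  I^A I^A × I^B i: posterior weight 2/3; P(next child type A) = 1/2.
  I^A i × I^B i: posterior weight 1/3; P(next child type A) = 1/4.
Weighted sum = 5/12.

5/12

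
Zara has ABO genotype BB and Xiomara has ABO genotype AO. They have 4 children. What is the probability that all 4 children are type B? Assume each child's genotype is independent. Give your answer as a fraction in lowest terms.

ABO cross BB × AO → 1/2 B, 1/2 AB.
So P(type B) = 1/2 per child.
All 4 independent: (1/2)^4 = 1/16.

1/16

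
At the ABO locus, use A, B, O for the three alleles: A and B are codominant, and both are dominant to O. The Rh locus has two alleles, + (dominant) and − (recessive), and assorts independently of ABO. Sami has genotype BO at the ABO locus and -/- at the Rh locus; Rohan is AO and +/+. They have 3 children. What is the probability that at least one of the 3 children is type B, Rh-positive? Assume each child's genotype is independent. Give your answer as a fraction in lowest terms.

37/64

ABO cross BO × AO → 1/4 O, 1/4 A, 1/4 B, 1/4 AB.
Rh cross -/- × +/+ → 1 Rh+; so P(type B, Rh-positive) = 1/4 × 1 = 1/4 per child.
P(none) = (3/4)^3 = 27/64; P(at least one) = 1 − 27/64 = 37/64.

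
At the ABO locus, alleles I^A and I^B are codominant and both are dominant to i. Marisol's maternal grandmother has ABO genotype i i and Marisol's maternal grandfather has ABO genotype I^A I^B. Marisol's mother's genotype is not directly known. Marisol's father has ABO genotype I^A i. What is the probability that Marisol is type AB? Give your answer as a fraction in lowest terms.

1/8

Marisol's mother's ABO genotype from i i × I^A I^B: 1/2 I^A i, 1/2 I^B i.
Crossing each possibility with the father I^A i and summing P(type AB): 1/2·0 + 1/2·1/4 = 1/8.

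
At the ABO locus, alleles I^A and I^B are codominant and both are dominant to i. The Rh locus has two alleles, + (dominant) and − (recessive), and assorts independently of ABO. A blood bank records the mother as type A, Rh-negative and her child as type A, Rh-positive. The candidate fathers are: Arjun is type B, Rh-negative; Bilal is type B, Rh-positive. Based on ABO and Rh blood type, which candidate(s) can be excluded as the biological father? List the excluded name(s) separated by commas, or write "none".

Arjun

A candidate is excluded only if no genotype consistent with his phenotype could produce a type A, Rh-positive child with a type A, Rh-negative mother.
Arjun (type B, Rh-): no genotype consistent with that phenotype can produce a type-A Rh+ child with a type-A mother.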